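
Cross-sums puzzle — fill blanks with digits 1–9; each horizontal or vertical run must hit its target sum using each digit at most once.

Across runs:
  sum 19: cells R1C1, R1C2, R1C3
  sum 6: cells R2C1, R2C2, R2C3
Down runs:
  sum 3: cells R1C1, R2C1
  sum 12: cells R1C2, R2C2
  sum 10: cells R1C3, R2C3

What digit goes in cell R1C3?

6 in 3 cells must be {1,2,3}; 3 in 2 cells must be {1,2}.
The 19 across and the 3 down share only 2, so R1C1 = 2.
R2C1 = 3 − 2 = 1 completes the 3 down.
Given what's placed, R2C2 must be 3 to fit the 6 across and 12 down.
R2C3 = 6 − 4 = 2 completes the 6 across.
R1C2 = 12 − 3 = 9 completes the 12 down.
R1C3 = 19 − 11 = 8 completes the 19 across.

8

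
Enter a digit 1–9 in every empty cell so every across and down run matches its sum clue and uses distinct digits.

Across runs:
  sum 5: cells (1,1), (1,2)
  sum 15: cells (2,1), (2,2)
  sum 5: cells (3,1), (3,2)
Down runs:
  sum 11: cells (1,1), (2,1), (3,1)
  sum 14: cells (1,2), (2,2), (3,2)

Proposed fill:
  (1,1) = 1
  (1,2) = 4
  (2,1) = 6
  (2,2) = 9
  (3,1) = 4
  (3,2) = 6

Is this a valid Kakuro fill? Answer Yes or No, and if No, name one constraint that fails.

No — the down run (1,2)–(3,2) sums to 19, not 14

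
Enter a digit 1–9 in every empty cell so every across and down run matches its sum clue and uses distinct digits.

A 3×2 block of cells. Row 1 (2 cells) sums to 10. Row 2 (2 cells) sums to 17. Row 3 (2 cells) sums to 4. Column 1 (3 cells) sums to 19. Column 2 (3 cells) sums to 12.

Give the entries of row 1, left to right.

7 3

17 in 2 cells must be {8,9}; 4 in 2 cells must be {1,3}.
The 4 across and the 19 down share only 3, so (3,1) = 3.
(3,2) = 4 − 3 = 1 completes the 4 across.
Given what's placed, (2,1) must be 9 to fit the 17 across and 19 down.
(2,2) = 17 − 9 = 8 completes the 17 across.
(1,1) = 19 − 12 = 7 completes the 19 down.
(1,2) = 10 − 7 = 3 completes the 10 across.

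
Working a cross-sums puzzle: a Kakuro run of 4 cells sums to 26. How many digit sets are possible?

4 distinct digits from 1–9 sum between 10 and 30.
Enumerating: {2,7,8,9}, {3,6,8,9}, {4,5,8,9}, {4,6,7,9}, {5,6,7,8}.

5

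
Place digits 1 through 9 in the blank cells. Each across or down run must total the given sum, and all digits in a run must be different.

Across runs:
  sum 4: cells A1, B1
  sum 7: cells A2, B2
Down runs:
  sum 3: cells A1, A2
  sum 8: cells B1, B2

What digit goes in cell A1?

4 in 2 cells must be {1,3}; 3 in 2 cells must be {1,2}.
The 4 across and the 3 down share only 1, so A1 = 1.
B1 = 4 − 1 = 3 completes the 4 across.
A2 = 3 − 1 = 2 completes the 3 down.
B2 = 7 − 2 = 5 completes the 7 across.

1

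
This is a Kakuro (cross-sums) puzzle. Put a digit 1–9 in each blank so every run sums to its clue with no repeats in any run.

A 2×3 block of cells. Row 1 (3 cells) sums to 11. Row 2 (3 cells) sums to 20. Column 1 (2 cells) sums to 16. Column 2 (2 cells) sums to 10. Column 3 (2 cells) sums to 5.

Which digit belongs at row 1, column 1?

16 in 2 cells must be {7,9}.
The 11 across and the 16 down share only 7, so (1,1) = 7.
(2,1) = 16 − 7 = 9 completes the 16 down.
Nothing is forced directly, so branch on (2,3), whose candidates are 3 or 4. If (2,3) = 3: then (1,3) would have to be in {1,3} for the 11 across but in {2} for the 5 down — contradiction. So (2,3) = 4.
(1,3) = 5 − 4 = 1 completes the 5 down.
(2,2) = 20 − 13 = 7 completes the 20 across.
(1,2) = 11 − 8 = 3 completes the 11 across.

7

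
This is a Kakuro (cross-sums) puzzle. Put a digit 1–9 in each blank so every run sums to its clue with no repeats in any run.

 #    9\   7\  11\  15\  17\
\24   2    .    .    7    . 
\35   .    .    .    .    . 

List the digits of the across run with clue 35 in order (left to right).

7 6 5 8 9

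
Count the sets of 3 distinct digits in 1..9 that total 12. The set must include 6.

2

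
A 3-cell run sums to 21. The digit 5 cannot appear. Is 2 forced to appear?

Counterexample: {4,8,9} sums to 21 under that restriction without using 2.

No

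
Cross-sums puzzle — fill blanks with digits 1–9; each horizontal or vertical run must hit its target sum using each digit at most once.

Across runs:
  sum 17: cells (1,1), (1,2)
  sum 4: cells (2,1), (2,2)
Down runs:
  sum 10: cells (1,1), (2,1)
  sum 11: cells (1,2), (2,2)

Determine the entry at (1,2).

8

17 in 2 cells must be {8,9}; 4 in 2 cells must be {1,3}.
The 4 across and the 11 down share only 3, so (2,2) = 3.
(1,2) = 11 − 3 = 8 completes the 11 down.
(2,1) = 4 − 3 = 1 completes the 4 across.
(1,1) = 17 − 8 = 9 completes the 17 across.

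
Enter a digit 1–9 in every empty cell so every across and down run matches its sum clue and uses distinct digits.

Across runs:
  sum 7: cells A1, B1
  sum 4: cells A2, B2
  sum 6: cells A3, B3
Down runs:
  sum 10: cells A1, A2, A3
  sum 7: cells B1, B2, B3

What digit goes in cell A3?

2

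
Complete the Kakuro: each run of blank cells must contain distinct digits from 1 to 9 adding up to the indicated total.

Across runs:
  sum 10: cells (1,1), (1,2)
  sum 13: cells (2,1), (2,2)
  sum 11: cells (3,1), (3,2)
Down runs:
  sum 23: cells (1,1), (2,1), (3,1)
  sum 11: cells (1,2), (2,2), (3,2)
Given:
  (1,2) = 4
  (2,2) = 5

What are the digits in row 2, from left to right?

8 5

23 in 3 cells must be {6,8,9}.
(1,1) = 10 − 4 = 6 completes the 10 across.
(2,1) = 13 − 5 = 8 completes the 13 across.
(3,1) = 23 − 14 = 9 completes the 23 down.
(3,2) = 11 − 9 = 2 completes the 11 across.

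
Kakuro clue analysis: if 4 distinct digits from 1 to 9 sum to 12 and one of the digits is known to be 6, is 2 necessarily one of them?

Yes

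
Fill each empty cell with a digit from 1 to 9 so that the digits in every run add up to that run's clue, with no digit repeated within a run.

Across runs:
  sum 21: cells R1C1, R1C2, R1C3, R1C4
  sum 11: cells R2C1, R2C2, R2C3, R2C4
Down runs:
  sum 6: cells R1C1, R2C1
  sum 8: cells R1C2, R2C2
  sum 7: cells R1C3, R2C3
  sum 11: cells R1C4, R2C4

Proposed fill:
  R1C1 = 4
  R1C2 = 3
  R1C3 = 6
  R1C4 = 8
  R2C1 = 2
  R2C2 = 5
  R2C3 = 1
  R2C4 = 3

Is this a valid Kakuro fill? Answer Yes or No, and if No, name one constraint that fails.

Across: 4+3+6+8=21; 2+5+1+3=11. Down: 4+2=6; 3+5=8; 6+1=7; 8+3=11. No digit repeats within any run.

Yes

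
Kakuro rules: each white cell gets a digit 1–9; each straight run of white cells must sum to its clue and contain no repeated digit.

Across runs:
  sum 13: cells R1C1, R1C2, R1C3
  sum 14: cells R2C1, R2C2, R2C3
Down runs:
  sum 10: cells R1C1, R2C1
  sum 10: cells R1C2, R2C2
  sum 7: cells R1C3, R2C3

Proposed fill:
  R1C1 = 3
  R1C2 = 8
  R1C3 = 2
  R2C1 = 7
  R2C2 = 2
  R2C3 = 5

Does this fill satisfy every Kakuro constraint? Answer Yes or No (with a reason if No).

Across: 3+8+2=13; 7+2+5=14. Down: 3+7=10; 8+2=10; 2+5=7. No digit repeats within any run.

Yes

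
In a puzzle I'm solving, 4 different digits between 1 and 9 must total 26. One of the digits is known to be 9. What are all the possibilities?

{2,7,8,9}; {3,6,8,9}; {4,5,8,9}; {4,6,7,9}

4 distinct digits from 1–9 sum between 10 and 30.
Keeping only sets containing 9.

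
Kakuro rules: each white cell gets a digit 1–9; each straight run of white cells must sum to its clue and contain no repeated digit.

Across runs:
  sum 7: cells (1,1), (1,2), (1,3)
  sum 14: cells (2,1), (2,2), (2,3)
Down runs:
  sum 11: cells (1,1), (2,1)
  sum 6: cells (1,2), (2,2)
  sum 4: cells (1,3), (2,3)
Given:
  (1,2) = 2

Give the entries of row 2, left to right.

7 4 3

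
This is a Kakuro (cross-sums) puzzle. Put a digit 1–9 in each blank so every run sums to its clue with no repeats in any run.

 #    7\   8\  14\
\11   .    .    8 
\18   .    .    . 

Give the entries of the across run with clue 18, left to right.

5 7 6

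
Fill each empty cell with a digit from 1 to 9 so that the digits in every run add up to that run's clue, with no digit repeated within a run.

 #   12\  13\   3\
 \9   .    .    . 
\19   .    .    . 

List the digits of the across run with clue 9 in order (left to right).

3 5 1

3 in 2 cells must be {1,2}.
The 19 across and the 3 down share only 2, so R2C3 = 2.
R1C3 = 3 − 2 = 1 completes the 3 down.
Nothing is forced directly, so branch on R1C1, whose candidates are 3 or 5. If R1C1 = 5: then R1C2 would have to be in {3} for the 9 across but in {4,5,6,7,8,9} for the 13 down — contradiction. So R1C1 = 3.
R1C2 = 9 − 4 = 5 completes the 9 across.
R2C1 = 12 − 3 = 9 completes the 12 down.
R2C2 = 19 − 11 = 8 completes the 19 across.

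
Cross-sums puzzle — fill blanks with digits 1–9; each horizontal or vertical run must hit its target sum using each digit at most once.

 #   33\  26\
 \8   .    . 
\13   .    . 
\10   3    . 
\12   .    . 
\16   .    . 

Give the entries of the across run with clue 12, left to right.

16 in 2 cells must be {7,9}.
R3C2 = 10 − 3 = 7 completes the 10 across.
R5C2 = 9: the only remaining digit allowed by both the 16 across and the 26 down.
R5C1 = 16 − 9 = 7 completes the 16 across.
R1C1 = 6: the only remaining digit allowed by both the 8 across and the 33 down.
R1C2 = 8 − 6 = 2 completes the 8 across.
Given what's placed, R2C2 must be 5 to fit the 13 across and 26 down.
R4C2 = 26 − 23 = 3 completes the 26 down.
R2C1 = 13 − 5 = 8 completes the 13 across.
R4C1 = 12 − 3 = 9 completes the 12 across.

9 3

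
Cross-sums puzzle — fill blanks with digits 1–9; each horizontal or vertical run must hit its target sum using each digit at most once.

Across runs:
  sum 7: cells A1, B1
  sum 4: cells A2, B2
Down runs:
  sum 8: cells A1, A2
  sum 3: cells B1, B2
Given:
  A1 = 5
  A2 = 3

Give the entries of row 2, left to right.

3 1

4 in 2 cells must be {1,3}; 3 in 2 cells must be {1,2}.
B1 = 7 − 5 = 2 completes the 7 across.
B2 = 4 − 3 = 1 completes the 4 across.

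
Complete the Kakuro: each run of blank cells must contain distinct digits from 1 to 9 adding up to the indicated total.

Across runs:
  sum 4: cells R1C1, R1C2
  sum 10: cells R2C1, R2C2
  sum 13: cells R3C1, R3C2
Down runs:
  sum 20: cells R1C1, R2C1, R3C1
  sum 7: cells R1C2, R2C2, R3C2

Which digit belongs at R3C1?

9

4 in 2 cells must be {1,3}; 7 in 3 cells must be {1,2,4}.
The 4 across and the 20 down share only 3, so R1C1 = 3.
R1C2 = 4 − 3 = 1 completes the 4 across.
Given what's placed, R3C2 must be 4 to fit the 13 across and 7 down.
R2C2 = 7 − 5 = 2 completes the 7 down.
R3C1 = 13 − 4 = 9 completes the 13 across.
R2C1 = 10 − 2 = 8 completes the 10 across.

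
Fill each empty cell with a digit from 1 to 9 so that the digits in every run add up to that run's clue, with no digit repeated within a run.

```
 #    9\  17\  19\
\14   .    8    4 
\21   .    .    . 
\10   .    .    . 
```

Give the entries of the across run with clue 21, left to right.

6 7 8

R1C1 = 14 − 12 = 2 completes the 14 across.
No cell is forced outright now. R2C1 can only be 4 or 6 (the digits allowed by both its 21 across and its 9 down). If R2C1 = 4: then R2C2 would have to be in {8,9} for the 21 across but in {2,3,4,5,6,7} for the 17 down — contradiction. So R2C1 = 6.
R2C2 = 7: the only remaining digit allowed by both the 21 across and the 17 down.
R2C3 = 21 − 13 = 8 completes the 21 across.
R3C1 = 9 − 8 = 1 completes the 9 down.
R3C2 = 17 − 15 = 2 completes the 17 down.
R3C3 = 10 − 3 = 7 completes the 10 across.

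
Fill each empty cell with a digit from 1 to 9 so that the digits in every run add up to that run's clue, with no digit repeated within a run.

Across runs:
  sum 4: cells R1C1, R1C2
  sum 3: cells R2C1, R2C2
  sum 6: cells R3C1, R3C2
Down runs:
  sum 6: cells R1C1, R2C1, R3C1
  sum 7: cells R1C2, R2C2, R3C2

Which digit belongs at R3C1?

2

4 in 2 cells must be {1,3}; 3 in 2 cells must be {1,2}; 6 in 3 cells must be {1,2,3}.
The 4 across and the 7 down share only 1, so R1C2 = 1.
Given what's placed, R2C2 must be 2 to fit the 3 across and 7 down.
R3C2 = 7 − 3 = 4 completes the 7 down.
R1C1 = 4 − 1 = 3 completes the 4 across.
R2C1 = 3 − 2 = 1 completes the 3 across.
R3C1 = 6 − 4 = 2 completes the 6 across.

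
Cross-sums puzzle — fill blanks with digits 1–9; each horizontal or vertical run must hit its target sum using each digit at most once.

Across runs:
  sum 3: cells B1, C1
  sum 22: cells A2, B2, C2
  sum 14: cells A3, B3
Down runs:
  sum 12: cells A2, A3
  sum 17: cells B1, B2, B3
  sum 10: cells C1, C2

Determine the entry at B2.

6

3 in 2 cells must be {1,2}.
Nothing is forced directly, so branch on B1, whose candidates are 1 or 2. If B1 = 1: that forces C1 = 2, C2 = 8, B3 = 9, after which B2 would have to be in {5,9} for the 22 across but in {7} for the 17 down — contradiction. So B1 = 2.
C1 = 3 − 2 = 1 completes the 3 across.
C2 = 10 − 1 = 9 completes the 10 down.
No cell is forced outright now. A3 can only be 5 or 8 or 9 (the digits allowed by both its 14 across and its 12 down). If A3 = 8: then A2 would have to be in {5,6,7,8} for the 22 across but in {4} for the 12 down — contradiction. If A3 = 9: then A2 would have to be in {5,6,7,8} for the 22 across but in {3} for the 12 down — contradiction. So A3 = 5.
A2 = 12 − 5 = 7 completes the 12 down.
B2 = 22 − 16 = 6 completes the 22 across.
B3 = 14 − 5 = 9 completes the 14 across.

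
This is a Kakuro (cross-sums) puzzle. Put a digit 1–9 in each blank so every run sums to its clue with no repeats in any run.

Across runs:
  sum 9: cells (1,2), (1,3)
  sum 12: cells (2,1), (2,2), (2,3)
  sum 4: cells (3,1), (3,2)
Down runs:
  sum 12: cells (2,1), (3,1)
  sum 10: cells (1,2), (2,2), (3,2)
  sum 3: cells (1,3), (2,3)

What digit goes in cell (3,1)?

3

4 in 2 cells must be {1,3}; 3 in 2 cells must be {1,2}.
The 4 across and the 12 down share only 3, so (3,1) = 3.
(3,2) = 4 − 3 = 1 completes the 4 across.
(2,1) = 12 − 3 = 9 completes the 12 down.
(2,2) = 2: the only remaining digit allowed by both the 12 across and the 10 down.
(2,3) = 12 − 11 = 1 completes the 12 across.
(1,2) = 10 − 3 = 7 completes the 10 down.
(1,3) = 9 − 7 = 2 completes the 9 across.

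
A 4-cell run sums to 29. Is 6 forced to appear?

No

The only way to make 29 from 4 distinct digits is {5,7,8,9}, which does not contain 6.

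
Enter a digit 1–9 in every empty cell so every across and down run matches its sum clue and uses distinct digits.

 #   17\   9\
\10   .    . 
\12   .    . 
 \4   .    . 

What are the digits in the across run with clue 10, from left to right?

4 in 2 cells must be {1,3}.
Nothing is forced directly, so branch on R2C2, whose candidates are 3 or 4 or 5. If R2C2 = 3: that forces R2C1 = 9, R3C2 = 1, after which R1C2 would have to be in {1,2,3,4,6,7,8,9} for the 10 across but in {5} for the 9 down — contradiction. If R2C2 = 4: that forces R2C1 = 8, R3C1 = 3, after which R3C2 would have to be in {1} for the 4 across but in {2,3} for the 9 down — contradiction. So R2C2 = 5.
R2C1 = 12 − 5 = 7 completes the 12 across.
Given what's placed, R3C1 must be 1 to fit the 4 across and 17 down.
R3C2 = 4 − 1 = 3 completes the 4 across.
R1C1 = 17 − 8 = 9 completes the 17 down.
R1C2 = 10 − 9 = 1 completes the 10 across.

9, 1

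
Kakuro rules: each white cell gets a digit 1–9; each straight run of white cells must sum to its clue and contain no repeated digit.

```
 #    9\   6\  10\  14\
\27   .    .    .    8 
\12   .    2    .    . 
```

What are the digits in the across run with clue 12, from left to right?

R1C2 = 6 − 2 = 4 completes the 6 down.
R2C4 = 14 − 8 = 6 completes the 14 down.
R1C1 = 6: the only remaining digit allowed by both the 27 across and the 9 down.
R1C3 = 27 − 18 = 9 completes the 27 across.
R2C1 = 9 − 6 = 3 completes the 9 down.
R2C3 = 12 − 11 = 1 completes the 12 across.

3 2 1 6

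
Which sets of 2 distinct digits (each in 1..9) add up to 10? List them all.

2 distinct digits from 1–9 sum between 3 and 17.

{1,9}; {2,8}; {3,7}; {4,6}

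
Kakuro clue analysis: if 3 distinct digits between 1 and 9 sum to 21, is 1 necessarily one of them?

No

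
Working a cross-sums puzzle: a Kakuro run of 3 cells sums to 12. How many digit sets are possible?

7

3 distinct digits from 1–9 sum between 6 and 24.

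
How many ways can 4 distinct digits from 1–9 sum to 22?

11

4 distinct digits from 1–9 sum between 10 and 30.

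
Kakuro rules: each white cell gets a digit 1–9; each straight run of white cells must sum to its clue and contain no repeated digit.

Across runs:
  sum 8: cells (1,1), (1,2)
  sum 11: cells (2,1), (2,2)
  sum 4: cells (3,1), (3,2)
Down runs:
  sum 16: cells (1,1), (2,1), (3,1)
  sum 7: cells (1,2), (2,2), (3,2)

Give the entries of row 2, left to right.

4 in 2 cells must be {1,3}; 7 in 3 cells must be {1,2,4}.
The 4 across and the 7 down share only 1, so (3,2) = 1.
Given what's placed, (1,2) must be 2 to fit the 8 across and 7 down.
(2,2) = 7 − 3 = 4 completes the 7 down.
(3,1) = 4 − 1 = 3 completes the 4 across.
(1,1) = 8 − 2 = 6 completes the 8 across.
(2,1) = 11 − 4 = 7 completes the 11 across.

7 4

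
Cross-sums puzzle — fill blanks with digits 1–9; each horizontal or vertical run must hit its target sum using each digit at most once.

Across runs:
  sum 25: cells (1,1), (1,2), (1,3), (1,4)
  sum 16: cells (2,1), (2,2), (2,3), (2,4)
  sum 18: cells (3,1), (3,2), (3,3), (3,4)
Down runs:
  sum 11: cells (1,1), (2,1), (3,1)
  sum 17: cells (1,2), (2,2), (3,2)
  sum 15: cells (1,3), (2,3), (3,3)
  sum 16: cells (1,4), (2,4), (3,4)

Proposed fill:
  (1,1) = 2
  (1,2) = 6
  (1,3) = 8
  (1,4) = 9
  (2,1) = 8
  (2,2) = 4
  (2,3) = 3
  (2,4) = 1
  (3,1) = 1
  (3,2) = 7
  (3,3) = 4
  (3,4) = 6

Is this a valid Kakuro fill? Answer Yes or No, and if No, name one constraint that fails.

Yes

Across: 2+6+8+9=25; 8+4+3+1=16; 1+7+4+6=18. Down: 2+8+1=11; 6+4+7=17; 8+3+4=15; 9+1+6=16. No digit repeats within any run.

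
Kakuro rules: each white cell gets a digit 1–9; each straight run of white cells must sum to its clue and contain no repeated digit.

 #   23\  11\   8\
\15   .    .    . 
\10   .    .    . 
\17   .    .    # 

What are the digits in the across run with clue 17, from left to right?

9 8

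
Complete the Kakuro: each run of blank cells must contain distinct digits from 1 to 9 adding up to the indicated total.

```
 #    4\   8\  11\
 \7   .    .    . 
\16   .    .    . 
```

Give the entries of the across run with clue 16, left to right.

7 in 3 cells must be {1,2,4}; 4 in 2 cells must be {1,3}.
The 7 across and the 4 down share only 1, so R1C1 = 1.
Given what's placed, R1C2 must be 2 to fit the 7 across and 8 down.
R1C3 = 7 − 3 = 4 completes the 7 across.
R2C1 = 4 − 1 = 3 completes the 4 down.
R2C2 = 8 − 2 = 6 completes the 8 down.
R2C3 = 16 − 9 = 7 completes the 16 across.

3, 6, 7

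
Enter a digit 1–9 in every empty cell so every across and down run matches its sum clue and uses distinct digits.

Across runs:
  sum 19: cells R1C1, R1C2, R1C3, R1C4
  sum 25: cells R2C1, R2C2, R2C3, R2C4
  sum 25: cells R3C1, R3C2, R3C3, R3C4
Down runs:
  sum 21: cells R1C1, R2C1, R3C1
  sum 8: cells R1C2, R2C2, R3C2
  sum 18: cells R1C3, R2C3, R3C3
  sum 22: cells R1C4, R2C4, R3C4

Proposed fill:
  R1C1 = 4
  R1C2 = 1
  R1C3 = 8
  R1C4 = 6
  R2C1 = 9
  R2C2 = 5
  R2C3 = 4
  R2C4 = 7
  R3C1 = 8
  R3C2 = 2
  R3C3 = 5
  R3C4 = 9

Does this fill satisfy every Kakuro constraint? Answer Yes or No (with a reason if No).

No — the across run R3C1–R3C4 sums to 24, not 25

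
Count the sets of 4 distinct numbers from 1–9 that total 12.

4 distinct digits from 1–9 sum between 10 and 30.
Enumerating: {1,2,3,6}, {1,2,4,5}.

2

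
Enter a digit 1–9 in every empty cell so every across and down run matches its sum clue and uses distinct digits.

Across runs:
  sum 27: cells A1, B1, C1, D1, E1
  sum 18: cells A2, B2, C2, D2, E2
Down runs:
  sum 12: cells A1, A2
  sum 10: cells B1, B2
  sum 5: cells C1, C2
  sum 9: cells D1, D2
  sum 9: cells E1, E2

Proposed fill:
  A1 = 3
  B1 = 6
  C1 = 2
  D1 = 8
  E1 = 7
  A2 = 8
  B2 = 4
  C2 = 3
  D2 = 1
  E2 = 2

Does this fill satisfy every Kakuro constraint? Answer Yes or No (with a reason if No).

No — the across run A1–E1 sums to 26, not 27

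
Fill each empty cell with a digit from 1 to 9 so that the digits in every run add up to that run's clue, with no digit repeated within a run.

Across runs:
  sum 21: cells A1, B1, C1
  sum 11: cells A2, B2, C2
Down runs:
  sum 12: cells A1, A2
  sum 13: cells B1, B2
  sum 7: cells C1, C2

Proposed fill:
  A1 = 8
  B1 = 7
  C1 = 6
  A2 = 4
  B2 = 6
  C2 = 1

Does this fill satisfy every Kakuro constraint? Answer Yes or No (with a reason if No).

Yes

Across: 8+7+6=21; 4+6+1=11. Down: 8+4=12; 7+6=13; 6+1=7. No digit repeats within any run.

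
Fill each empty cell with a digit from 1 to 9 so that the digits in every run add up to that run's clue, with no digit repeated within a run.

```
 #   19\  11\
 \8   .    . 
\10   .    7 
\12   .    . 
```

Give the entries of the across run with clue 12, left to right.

R2C1 = 10 − 7 = 3 completes the 10 across.
R3C2 = 3: the only remaining digit allowed by both the 12 across and the 11 down.
R1C1 = 7: the only remaining digit allowed by both the 8 across and the 19 down.
R1C2 = 8 − 7 = 1 completes the 8 across.
R3C1 = 12 − 3 = 9 completes the 12 across.

9 3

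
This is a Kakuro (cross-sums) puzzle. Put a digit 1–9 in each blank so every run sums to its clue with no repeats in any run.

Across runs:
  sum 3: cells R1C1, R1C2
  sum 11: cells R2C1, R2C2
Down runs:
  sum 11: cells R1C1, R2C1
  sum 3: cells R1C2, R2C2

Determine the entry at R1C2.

3 in 2 cells must be {1,2}.
The 3 across and the 11 down share only 2, so R1C1 = 2.
R1C2 = 3 − 2 = 1 completes the 3 across.
R2C1 = 11 − 2 = 9 completes the 11 down.
R2C2 = 11 − 9 = 2 completes the 11 across.

1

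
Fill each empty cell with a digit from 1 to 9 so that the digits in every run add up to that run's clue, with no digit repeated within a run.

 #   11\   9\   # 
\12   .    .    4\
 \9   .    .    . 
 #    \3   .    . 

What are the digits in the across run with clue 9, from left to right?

3 in 2 cells must be {1,2}; 4 in 2 cells must be {1,3}.
The 3 across and the 4 down share only 1, so R3C3 = 1.
R2C3 = 4 − 1 = 3 completes the 4 down.
R3C2 = 3 − 1 = 2 completes the 3 across.
No cell is forced outright now. R2C2 can only be 1 or 4 (the digits allowed by both its 9 across and its 9 down). If R2C2 = 1: then R1C2 would have to be in {3,4,5,7,8,9} for the 12 across but in {6} for the 9 down — contradiction. So R2C2 = 4.
R1C2 = 9 − 6 = 3 completes the 9 down.
R2C1 = 9 − 7 = 2 completes the 9 across.
R1C1 = 12 − 3 = 9 completes the 12 across.

2 4 3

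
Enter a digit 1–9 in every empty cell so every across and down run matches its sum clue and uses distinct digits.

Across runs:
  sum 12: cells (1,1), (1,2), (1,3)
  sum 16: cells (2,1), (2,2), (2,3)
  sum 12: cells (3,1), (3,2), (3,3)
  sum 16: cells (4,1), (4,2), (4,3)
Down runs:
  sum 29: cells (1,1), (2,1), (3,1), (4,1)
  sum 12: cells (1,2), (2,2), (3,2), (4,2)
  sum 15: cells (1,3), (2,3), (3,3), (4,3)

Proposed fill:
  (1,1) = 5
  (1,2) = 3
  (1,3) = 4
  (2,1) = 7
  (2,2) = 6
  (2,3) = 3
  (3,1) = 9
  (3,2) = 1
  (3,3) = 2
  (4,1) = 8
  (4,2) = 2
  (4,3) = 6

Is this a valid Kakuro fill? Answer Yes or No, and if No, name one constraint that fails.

Across: 5+3+4=12; 7+6+3=16; 9+1+2=12; 8+2+6=16. Down: 5+7+9+8=29; 3+6+1+2=12; 4+3+2+6=15. No digit repeats within any run.

Yes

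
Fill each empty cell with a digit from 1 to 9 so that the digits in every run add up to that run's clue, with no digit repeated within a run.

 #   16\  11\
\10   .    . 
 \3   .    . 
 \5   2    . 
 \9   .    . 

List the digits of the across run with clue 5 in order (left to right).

3 in 2 cells must be {1,2}; 11 in 4 cells must be {1,2,3,5}.
Given what's placed, R2C1 must be 1 to fit the 3 across and 16 down.
R2C2 = 3 − 1 = 2 completes the 3 across.
R3C2 = 5 − 2 = 3 completes the 5 across.
Given what's placed, R1C2 must be 1 to fit the 10 across and 11 down.
R4C2 = 11 − 6 = 5 completes the 11 down.
R1C1 = 10 − 1 = 9 completes the 10 across.
R4C1 = 9 − 5 = 4 completes the 9 across.

2, 3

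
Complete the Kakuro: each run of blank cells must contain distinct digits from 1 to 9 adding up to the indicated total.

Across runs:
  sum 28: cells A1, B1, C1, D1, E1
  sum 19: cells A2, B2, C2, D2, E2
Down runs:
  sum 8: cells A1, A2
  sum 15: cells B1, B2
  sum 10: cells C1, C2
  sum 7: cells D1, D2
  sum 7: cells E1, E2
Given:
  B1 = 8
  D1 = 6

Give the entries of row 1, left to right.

2 8 7 6 5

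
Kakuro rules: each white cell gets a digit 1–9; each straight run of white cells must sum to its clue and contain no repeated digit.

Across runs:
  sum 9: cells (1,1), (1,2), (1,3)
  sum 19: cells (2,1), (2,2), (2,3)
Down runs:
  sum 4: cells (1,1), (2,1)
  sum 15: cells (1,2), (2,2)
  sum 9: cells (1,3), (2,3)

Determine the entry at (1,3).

2

4 in 2 cells must be {1,3}.
The 9 across and the 15 down share only 6, so (1,2) = 6.
The 19 across and the 4 down share only 3, so (2,1) = 3.
(2,2) = 15 − 6 = 9 completes the 15 down.
(2,3) = 19 − 12 = 7 completes the 19 across.
(1,1) = 4 − 3 = 1 completes the 4 down.
(1,3) = 9 − 7 = 2 completes the 9 across.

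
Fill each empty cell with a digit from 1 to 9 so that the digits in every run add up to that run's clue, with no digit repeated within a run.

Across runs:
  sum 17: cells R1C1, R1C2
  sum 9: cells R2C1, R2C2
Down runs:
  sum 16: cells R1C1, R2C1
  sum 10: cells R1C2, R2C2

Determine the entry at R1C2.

8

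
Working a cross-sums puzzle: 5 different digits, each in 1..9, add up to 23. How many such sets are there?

11

5 distinct digits from 1–9 sum between 15 and 35.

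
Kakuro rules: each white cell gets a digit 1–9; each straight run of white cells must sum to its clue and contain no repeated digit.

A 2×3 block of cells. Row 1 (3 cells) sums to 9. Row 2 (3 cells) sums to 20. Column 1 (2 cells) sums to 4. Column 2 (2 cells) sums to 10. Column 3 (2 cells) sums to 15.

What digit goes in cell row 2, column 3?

4 in 2 cells must be {1,3}.
The 9 across and the 15 down share only 6, so (1,3) = 6.
The 20 across and the 4 down share only 3, so (2,1) = 3.
(2,3) = 15 − 6 = 9 completes the 15 down.
(1,1) = 4 − 3 = 1 completes the 4 down.
(1,2) = 9 − 7 = 2 completes the 9 across.
(2,2) = 20 − 12 = 8 completes the 20 across.

9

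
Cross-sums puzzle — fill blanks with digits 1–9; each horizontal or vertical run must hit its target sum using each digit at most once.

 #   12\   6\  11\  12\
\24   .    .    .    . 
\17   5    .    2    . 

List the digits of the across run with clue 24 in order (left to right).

R1C1 = 12 − 5 = 7 completes the 12 down.
R1C3 = 11 − 2 = 9 completes the 11 down.
Nothing is forced directly, so branch on R1C2, whose candidates are 2 or 5. If R1C2 = 2: then R1C4 would have to be in {6} for the 24 across but in {3,4,5,7,8,9} for the 12 down — contradiction. So R1C2 = 5.
R1C4 = 24 − 21 = 3 completes the 24 across.
R2C2 = 6 − 5 = 1 completes the 6 down.
R2C4 = 17 − 8 = 9 completes the 17 across.

7, 5, 9, 3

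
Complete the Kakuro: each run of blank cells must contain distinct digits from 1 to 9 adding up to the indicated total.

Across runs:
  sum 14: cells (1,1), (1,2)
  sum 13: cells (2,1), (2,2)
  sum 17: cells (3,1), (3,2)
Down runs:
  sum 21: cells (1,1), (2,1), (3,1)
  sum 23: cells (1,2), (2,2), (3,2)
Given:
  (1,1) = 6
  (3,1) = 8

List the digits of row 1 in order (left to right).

17 in 2 cells must be {8,9}; 23 in 3 cells must be {6,8,9}.
(1,2) = 14 − 6 = 8 completes the 14 across.
(2,1) = 21 − 14 = 7 completes the 21 down.
(2,2) = 13 − 7 = 6 completes the 13 across.
(3,2) = 17 − 8 = 9 completes the 17 across.

6 8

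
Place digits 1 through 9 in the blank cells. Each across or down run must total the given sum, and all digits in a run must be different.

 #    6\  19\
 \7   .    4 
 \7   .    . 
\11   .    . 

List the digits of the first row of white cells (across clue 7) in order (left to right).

6 in 3 cells must be {1,2,3}.
R1C1 = 7 − 4 = 3 completes the 7 across.
Given what's placed, R2C2 must be 6 to fit the 7 across and 19 down.
Given what's placed, R3C1 must be 2 to fit the 11 across and 6 down.
R3C2 = 11 − 2 = 9 completes the 11 across.
R2C1 = 7 − 6 = 1 completes the 7 across.

3 4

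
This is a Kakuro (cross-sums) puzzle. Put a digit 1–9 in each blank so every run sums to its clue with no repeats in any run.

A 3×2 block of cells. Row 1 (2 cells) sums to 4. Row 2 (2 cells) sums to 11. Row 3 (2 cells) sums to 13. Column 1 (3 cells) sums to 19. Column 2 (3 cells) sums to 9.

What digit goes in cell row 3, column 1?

4 in 2 cells must be {1,3}.
The 4 across and the 19 down share only 3, so (1,1) = 3.
(1,2) = 4 − 3 = 1 completes the 4 across.
Nothing is forced directly, so branch on (2,1), whose candidates are 7 or 9. If (2,1) = 7: then (2,2) would have to be in {4} for the 11 across but in {2,3,5,6} for the 9 down — contradiction. So (2,1) = 9.
(2,2) = 11 − 9 = 2 completes the 11 across.
(3,1) = 19 − 12 = 7 completes the 19 down.
(3,2) = 13 − 7 = 6 completes the 13 across.

7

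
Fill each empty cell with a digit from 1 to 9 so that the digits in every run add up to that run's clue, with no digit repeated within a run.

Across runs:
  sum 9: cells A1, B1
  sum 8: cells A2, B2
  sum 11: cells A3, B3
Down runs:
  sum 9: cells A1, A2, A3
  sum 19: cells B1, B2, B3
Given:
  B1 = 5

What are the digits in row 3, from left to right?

3, 8

A1 = 9 − 5 = 4 completes the 9 across.
Given what's placed, B2 must be 6 to fit the 8 across and 19 down.
B3 = 19 − 11 = 8 completes the 19 down.
A2 = 8 − 6 = 2 completes the 8 across.
A3 = 11 − 8 = 3 completes the 11 across.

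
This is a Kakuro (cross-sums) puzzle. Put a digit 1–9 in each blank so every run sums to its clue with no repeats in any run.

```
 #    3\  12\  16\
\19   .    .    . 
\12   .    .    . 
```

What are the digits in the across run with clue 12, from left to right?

1, 4, 7

3 in 2 cells must be {1,2}; 16 in 2 cells must be {7,9}.
The 19 across and the 3 down share only 2, so R1C1 = 2.
Given what's placed, R1C3 must be 9 to fit the 19 across and 16 down.
R2C1 = 3 − 2 = 1 completes the 3 down.
R2C3 = 16 − 9 = 7 completes the 16 down.
R1C2 = 19 − 11 = 8 completes the 19 across.
R2C2 = 12 − 8 = 4 completes the 12 across.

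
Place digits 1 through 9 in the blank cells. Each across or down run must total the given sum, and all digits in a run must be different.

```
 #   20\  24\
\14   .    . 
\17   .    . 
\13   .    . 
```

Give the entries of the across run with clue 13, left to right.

6 7

17 in 2 cells must be {8,9}; 24 in 3 cells must be {7,8,9}.
Nothing is forced directly, so branch on R1C2, whose candidates are 8 or 9. If R1C2 = 8: that forces R1C1 = 6, R2C1 = 9, after which R2C2 would have to be in {8} for the 17 across but in {7,9} for the 24 down — contradiction. So R1C2 = 9.
R1C1 = 14 − 9 = 5 completes the 14 across.
Given what's placed, R2C2 must be 8 to fit the 17 across and 24 down.
R3C2 = 24 − 17 = 7 completes the 24 down.
R2C1 = 17 − 8 = 9 completes the 17 across.
R3C1 = 13 − 7 = 6 completes the 13 across.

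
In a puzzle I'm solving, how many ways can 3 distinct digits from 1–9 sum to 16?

8

3 distinct digits from 1–9 sum between 6 and 24.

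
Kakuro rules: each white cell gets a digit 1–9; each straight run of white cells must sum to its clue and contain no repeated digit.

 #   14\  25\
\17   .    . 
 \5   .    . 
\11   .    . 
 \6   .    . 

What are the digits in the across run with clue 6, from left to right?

1, 5

17 in 2 cells must be {8,9}.
Only 8 fits R1C1 under both its across sum 17 and down sum 14.
R1C2 = 17 − 8 = 9 completes the 17 across.
Nothing is forced directly, so branch on R3C1, whose candidates are 2 or 3. If R3C1 = 2: then R3C2 would have to be in {9} for the 11 across but in {1,2,3,4,5,6,7,8} for the 25 down — contradiction. So R3C1 = 3.
R3C2 = 11 − 3 = 8 completes the 11 across.
No cell is forced outright now. R2C1 can only be 1 or 2 (the digits allowed by both its 5 across and its 14 down). If R2C1 = 1: then R2C2 would have to be in {4} for the 5 across but in {1,2,3,5,6,7} for the 25 down — contradiction. So R2C1 = 2.
R2C2 = 5 − 2 = 3 completes the 5 across.
R4C1 = 14 − 13 = 1 completes the 14 down.
R4C2 = 6 − 1 = 5 completes the 6 across.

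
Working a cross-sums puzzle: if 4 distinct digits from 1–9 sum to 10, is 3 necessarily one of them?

Yes

The only way to make 10 from 4 distinct digits is {1,2,3,4}, which contains 3.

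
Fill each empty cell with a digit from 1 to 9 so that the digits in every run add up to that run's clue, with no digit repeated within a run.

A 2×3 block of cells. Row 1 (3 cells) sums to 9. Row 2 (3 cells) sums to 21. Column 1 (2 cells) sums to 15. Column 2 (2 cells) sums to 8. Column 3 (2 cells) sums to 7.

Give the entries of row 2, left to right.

The 9 across and the 15 down share only 6, so (1,1) = 6.
(2,1) = 15 − 6 = 9 completes the 15 down.
Nothing is forced directly, so branch on (2,2), whose candidates are 5 or 7. If (2,2) = 5: then (1,2) would have to be in {1,2} for the 9 across but in {3} for the 8 down — contradiction. So (2,2) = 7.
(1,2) = 8 − 7 = 1 completes the 8 down.
(1,3) = 9 − 7 = 2 completes the 9 across.
(2,3) = 21 − 16 = 5 completes the 21 across.

9 7 5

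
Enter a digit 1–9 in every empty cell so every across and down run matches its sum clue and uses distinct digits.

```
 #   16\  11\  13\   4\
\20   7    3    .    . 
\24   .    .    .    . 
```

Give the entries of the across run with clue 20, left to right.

7 3 9 1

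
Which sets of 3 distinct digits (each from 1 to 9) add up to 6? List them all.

3 distinct digits from 1–9 sum between 6 and 24.
Only one set works: {1,2,3}.

{1,2,3}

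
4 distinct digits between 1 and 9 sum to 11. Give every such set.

{1,2,3,5}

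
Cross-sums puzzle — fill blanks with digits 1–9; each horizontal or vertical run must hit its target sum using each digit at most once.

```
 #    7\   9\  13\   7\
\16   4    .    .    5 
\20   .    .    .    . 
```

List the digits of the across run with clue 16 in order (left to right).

4 1 6 5

R1C3 = 6: the only remaining digit allowed by both the 16 across and the 13 down.
R2C1 = 7 − 4 = 3 completes the 7 down.
R2C3 = 13 − 6 = 7 completes the 13 down.
R2C4 = 7 − 5 = 2 completes the 7 down.
R1C2 = 16 − 15 = 1 completes the 16 across.
R2C2 = 20 − 12 = 8 completes the 20 across.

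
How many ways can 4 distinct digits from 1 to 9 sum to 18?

11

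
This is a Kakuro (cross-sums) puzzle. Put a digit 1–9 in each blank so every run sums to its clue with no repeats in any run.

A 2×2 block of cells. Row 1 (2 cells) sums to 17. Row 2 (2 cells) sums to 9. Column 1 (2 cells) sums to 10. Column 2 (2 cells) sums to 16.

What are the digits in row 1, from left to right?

17 in 2 cells must be {8,9}; 16 in 2 cells must be {7,9}.
The 17 across and the 16 down share only 9, so (1,2) = 9.
(2,2) = 16 − 9 = 7 completes the 16 down.
(1,1) = 17 − 9 = 8 completes the 17 across.
(2,1) = 9 − 7 = 2 completes the 9 across.

8 9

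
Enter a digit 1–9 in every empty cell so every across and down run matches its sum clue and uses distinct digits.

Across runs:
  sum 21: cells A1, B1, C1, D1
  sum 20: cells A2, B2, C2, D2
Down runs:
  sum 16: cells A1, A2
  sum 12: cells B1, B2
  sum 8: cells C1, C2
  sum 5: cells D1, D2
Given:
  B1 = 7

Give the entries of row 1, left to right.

16 in 2 cells must be {7,9}.
Given what's placed, A1 must be 9 to fit the 21 across and 16 down.
A2 = 16 − 9 = 7 completes the 16 down.
B2 = 12 − 7 = 5 completes the 12 down.
D2 = 2: the only remaining digit allowed by both the 20 across and the 5 down.
D1 = 5 − 2 = 3 completes the 5 down.
C2 = 20 − 14 = 6 completes the 20 across.
C1 = 21 − 19 = 2 completes the 21 across.

9, 7, 2, 3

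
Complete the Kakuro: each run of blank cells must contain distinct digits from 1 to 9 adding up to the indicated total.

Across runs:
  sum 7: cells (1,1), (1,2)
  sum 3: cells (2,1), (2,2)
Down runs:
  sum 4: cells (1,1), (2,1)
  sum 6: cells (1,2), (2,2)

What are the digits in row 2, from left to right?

1, 2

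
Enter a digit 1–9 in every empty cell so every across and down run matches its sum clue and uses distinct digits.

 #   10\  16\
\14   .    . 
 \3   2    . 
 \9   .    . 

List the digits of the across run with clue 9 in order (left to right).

3 in 2 cells must be {1,2}.
R1C1 = 5: the only remaining digit allowed by both the 14 across and the 10 down.
R1C2 = 14 − 5 = 9 completes the 14 across.
R2C2 = 3 − 2 = 1 completes the 3 across.
R3C1 = 10 − 7 = 3 completes the 10 down.
R3C2 = 9 − 3 = 6 completes the 9 across.

3 6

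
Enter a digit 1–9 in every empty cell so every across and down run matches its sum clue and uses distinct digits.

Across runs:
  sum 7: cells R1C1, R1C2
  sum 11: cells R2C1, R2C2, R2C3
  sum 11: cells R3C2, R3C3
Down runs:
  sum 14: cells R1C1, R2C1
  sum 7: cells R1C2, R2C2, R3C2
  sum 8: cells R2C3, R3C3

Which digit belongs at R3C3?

7

7 in 3 cells must be {1,2,4}.
Nothing is forced directly, so branch on R3C2, whose candidates are 2 or 4. If R3C2 = 2: then R3C3 would have to be in {9} for the 11 across but in {1,2,3,5,6,7} for the 8 down — contradiction. So R3C2 = 4.
R3C3 = 11 − 4 = 7 completes the 11 across.
R2C3 = 8 − 7 = 1 completes the 8 down.
R2C2 = 2: the only remaining digit allowed by both the 11 across and the 7 down.
R1C2 = 7 − 6 = 1 completes the 7 down.
R2C1 = 11 − 3 = 8 completes the 11 across.
R1C1 = 7 − 1 = 6 completes the 7 across.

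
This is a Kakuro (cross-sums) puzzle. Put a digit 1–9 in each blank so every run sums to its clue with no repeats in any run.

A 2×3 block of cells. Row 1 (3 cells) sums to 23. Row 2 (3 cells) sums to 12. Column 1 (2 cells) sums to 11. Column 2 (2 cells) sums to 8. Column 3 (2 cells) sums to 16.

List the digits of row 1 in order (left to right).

8 6 9

23 in 3 cells must be {6,8,9}; 16 in 2 cells must be {7,9}.
The 23 across and the 8 down share only 6, so (1,2) = 6.
Given what's placed, (1,3) must be 9 to fit the 23 across and 16 down.
(2,2) = 8 − 6 = 2 completes the 8 down.
(2,3) = 16 − 9 = 7 completes the 16 down.
(1,1) = 23 − 15 = 8 completes the 23 across.
(2,1) = 12 − 9 = 3 completes the 12 across.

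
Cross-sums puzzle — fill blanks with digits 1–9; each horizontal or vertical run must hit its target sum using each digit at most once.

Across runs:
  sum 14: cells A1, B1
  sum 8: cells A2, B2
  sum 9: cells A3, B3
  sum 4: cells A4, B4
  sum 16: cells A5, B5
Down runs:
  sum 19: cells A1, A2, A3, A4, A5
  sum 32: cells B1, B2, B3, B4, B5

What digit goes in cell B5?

4 in 2 cells must be {1,3}; 16 in 2 cells must be {7,9}.
Only 3 fits B4 under both its across sum 4 and down sum 32.
A4 = 4 − 3 = 1 completes the 4 across.
Nothing is forced directly, so branch on B2, whose candidates are 5 or 7. If B2 = 7: then A2 would have to be in {1} for the 8 across but in {2,3,4,5,6,7,8,9} for the 19 down — contradiction. So B2 = 5.
A2 = 8 − 5 = 3 completes the 8 across.
No cell is forced outright now. A5 can only be 7 or 9 (the digits allowed by both its 16 across and its 19 down). If A5 = 9: then A1 would have to be in {5,6,8,9} for the 14 across but in {2,4} for the 19 down — contradiction. So A5 = 7.
Given what's placed, A1 must be 6 to fit the 14 across and 19 down.
B1 = 14 − 6 = 8 completes the 14 across.
A3 = 19 − 17 = 2 completes the 19 down.
B3 = 9 − 2 = 7 completes the 9 across.
B5 = 16 − 7 = 9 completes the 16 across.

9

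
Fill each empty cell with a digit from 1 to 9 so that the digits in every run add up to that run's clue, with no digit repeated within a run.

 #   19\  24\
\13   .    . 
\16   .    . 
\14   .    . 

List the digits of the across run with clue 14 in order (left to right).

6 8

16 in 2 cells must be {7,9}; 24 in 3 cells must be {7,8,9}.
Nothing is forced directly, so branch on R2C1, whose candidates are 7 or 9. If R2C1 = 7: that forces R2C2 = 9, R3C2 = 8, R1C2 = 7, after which R3C1 would have to be in {6} for the 14 across but in {3,4,8,9} for the 19 down — contradiction. So R2C1 = 9.
R2C2 = 16 − 9 = 7 completes the 16 across.
Nothing is forced directly, so branch on R1C2, whose candidates are 8 or 9. If R1C2 = 8: then R1C1 would have to be in {5} for the 13 across but in {2,3,4,6,7,8} for the 19 down — contradiction. So R1C2 = 9.
R1C1 = 13 − 9 = 4 completes the 13 across.
R3C1 = 19 − 13 = 6 completes the 19 down.
R3C2 = 14 − 6 = 8 completes the 14 across.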